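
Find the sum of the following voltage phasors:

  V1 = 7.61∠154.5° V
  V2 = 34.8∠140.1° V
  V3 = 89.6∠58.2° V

Step 1 — Convert each phasor to rectangular form:
  V1 = 7.61·(cos(154.5°) + j·sin(154.5°)) = -6.869 + j3.276 V
  V2 = 34.8·(cos(140.1°) + j·sin(140.1°)) = -26.7 + j22.32 V
  V3 = 89.6·(cos(58.2°) + j·sin(58.2°)) = 47.22 + j76.15 V
Step 2 — Sum components: V_total = 13.65 + j101.7 V.
Step 3 — Convert to polar: |V_total| = 102.7 V, ∠V_total = 82.4°.

V_total = 102.7∠82.4° V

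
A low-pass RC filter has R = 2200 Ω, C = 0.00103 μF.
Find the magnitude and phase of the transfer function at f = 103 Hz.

Step 1 — Angular frequency: ω = 2π·103 = 647.2 rad/s.
Step 2 — Transfer function: H(jω) = 1/(1 + jωRC).
Step 3 — Denominator: 1 + jωRC = 1 + j·647.2·2200·1.03e-09 = 1 + j0.001466.
Step 4 — H = 1 - j0.001466.
Step 5 — Magnitude: |H| = 1 (-0.0 dB); phase: φ = -0.1°.

|H| = 1 (-0.0 dB), φ = -0.1°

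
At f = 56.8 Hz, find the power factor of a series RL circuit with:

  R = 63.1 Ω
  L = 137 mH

Step 1 — Angular frequency: ω = 2π·f = 2π·56.8 = 356.9 rad/s.
Step 2 — Component impedances:
  R: Z = R = 63.1 Ω
  L: Z = jωL = j·356.9·0.137 = 0 + j48.89 Ω
Step 3 — Series combination: Z_total = R + L = 63.1 + j48.89 Ω = 79.83∠37.8° Ω.
Step 4 — Power factor: PF = cos(φ) = Re(Z)/|Z| = 63.1/79.826 = 0.7905.
Step 5 — Type: Im(Z) = 48.89 ⇒ lagging (phase φ = 37.8°).

PF = 0.7905 (lagging, φ = 37.8°)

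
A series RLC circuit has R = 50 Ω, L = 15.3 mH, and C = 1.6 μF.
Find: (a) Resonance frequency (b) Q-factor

Step 1 — Resonance condition Im(Z)=0 gives ω₀ = 1/√(LC).
Step 2 — ω₀ = 1/√(0.0153·1.6e-06) = 6391 rad/s.
Step 3 — f₀ = ω₀/(2π) = 1017 Hz.
Step 4 — Series Q: Q = ω₀L/R = 6391·0.0153/50 = 1.956.

(a) f₀ = 1017 Hz  (b) Q = 1.956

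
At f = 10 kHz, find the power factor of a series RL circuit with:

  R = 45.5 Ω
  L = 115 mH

Step 1 — Angular frequency: ω = 2π·f = 2π·1e+04 = 6.283e+04 rad/s.
Step 2 — Component impedances:
  R: Z = R = 45.5 Ω
  L: Z = jωL = j·6.283e+04·0.115 = 0 + j7226 Ω
Step 3 — Series combination: Z_total = R + L = 45.5 + j7226 Ω = 7226∠89.6° Ω.
Step 4 — Power factor: PF = cos(φ) = Re(Z)/|Z| = 45.5/7226 = 0.006297.
Step 5 — Type: Im(Z) = 7226 ⇒ lagging (phase φ = 89.6°).

PF = 0.006297 (lagging, φ = 89.6°)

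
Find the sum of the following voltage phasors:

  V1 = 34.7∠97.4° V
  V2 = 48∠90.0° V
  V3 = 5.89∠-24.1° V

Step 1 — Convert each phasor to rectangular form:
  V1 = 34.7·(cos(97.4°) + j·sin(97.4°)) = -4.469 + j34.41 V
  V2 = 48·(cos(90.0°) + j·sin(90.0°)) = 0 + j48 V
  V3 = 5.89·(cos(-24.1°) + j·sin(-24.1°)) = 5.377 - j2.405 V
Step 2 — Sum components: V_total = 0.9074 + j80.01 V.
Step 3 — Convert to polar: |V_total| = 80.01 V, ∠V_total = 89.4°.

V_total = 80.01∠89.4° V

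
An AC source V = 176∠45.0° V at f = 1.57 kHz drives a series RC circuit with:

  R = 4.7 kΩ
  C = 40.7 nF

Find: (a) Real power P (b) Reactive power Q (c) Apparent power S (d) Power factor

Step 1 — Angular frequency: ω = 2π·f = 2π·1570 = 9865 rad/s.
Step 2 — Component impedances:
  R: Z = R = 4700 Ω
  C: Z = 1/(jωC) = -j/(ω·C) = 0 - j2491 Ω
Step 3 — Series combination: Z_total = R + C = 4700 - j2491 Ω = 5319∠-27.9° Ω.
Step 4 — Source phasor: V = 176∠45.0° V = 124.5 + j124.5 V.
Step 5 — Current: I = V / Z = 0.009718 + j0.03163 A = 0.03309∠72.9° A.
Step 6 — Complex power: S = V·I* = 5.146 - j2.727 VA.
Step 7 — Real power: P = Re(S) = 5.146 W.
Step 8 — Reactive power: Q = Im(S) = -2.727 VAR.
Step 9 — Apparent power: |S| = 5.823 VA.
Step 10 — Power factor: PF = P/|S| = 0.8836 (leading).

(a) P = 5.146 W  (b) Q = -2.727 VAR  (c) S = 5.823 VA  (d) PF = 0.8836 (leading)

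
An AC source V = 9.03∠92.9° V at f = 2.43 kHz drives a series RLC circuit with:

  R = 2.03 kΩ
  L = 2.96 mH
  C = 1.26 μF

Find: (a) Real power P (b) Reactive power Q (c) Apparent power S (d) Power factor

Step 1 — Angular frequency: ω = 2π·f = 2π·2430 = 1.527e+04 rad/s.
Step 2 — Component impedances:
  R: Z = R = 2030 Ω
  L: Z = jωL = j·1.527e+04·0.00296 = 0 + j45.19 Ω
  C: Z = 1/(jωC) = -j/(ω·C) = 0 - j51.98 Ω
Step 3 — Series combination: Z_total = R + L + C = 2030 - j6.787 Ω = 2030∠-0.2° Ω.
Step 4 — Source phasor: V = 9.03∠92.9° V = -0.4569 + j9.018 V.
Step 5 — Current: I = V / Z = -0.0002399 + j0.004442 A = 0.004448∠93.1° A.
Step 6 — Complex power: S = V·I* = 0.04017 - j0.0001343 VA.
Step 7 — Real power: P = Re(S) = 0.04017 W.
Step 8 — Reactive power: Q = Im(S) = -0.0001343 VAR.
Step 9 — Apparent power: |S| = 0.04017 VA.
Step 10 — Power factor: PF = P/|S| = 1 (leading).

(a) P = 0.04017 W  (b) Q = -0.0001343 VAR  (c) S = 0.04017 VA  (d) PF = 1 (leading)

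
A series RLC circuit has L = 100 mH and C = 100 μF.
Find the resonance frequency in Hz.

Step 1 — Resonance condition Im(Z)=0 gives ω₀ = 1/√(LC).
Step 2 — ω₀ = 1/√(0.1·0.0001) = 316.2 rad/s.
Step 3 — f₀ = ω₀/(2π) = 50.33 Hz.

f₀ = 50.33 Hz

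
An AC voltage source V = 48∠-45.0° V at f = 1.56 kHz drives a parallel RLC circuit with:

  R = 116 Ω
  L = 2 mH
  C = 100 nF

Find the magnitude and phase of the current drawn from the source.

Step 1 — Angular frequency: ω = 2π·f = 2π·1560 = 9802 rad/s.
Step 2 — Component impedances:
  R: Z = R = 116 Ω
  L: Z = jωL = j·9802·0.002 = 0 + j19.6 Ω
  C: Z = 1/(jωC) = -j/(ω·C) = 0 - j1020 Ω
Step 3 — Parallel combination: 1/Z_total = 1/R + 1/L + 1/C; Z_total = 3.345 + j19.41 Ω = 19.7∠80.2° Ω.
Step 4 — Source phasor: V = 48∠-45.0° V = 33.94 - j33.94 V.
Step 5 — Ohm's law: I = V / Z_total = (33.94 - j33.94) / (3.345 + j19.41) = -1.406 - j1.991 A.
Step 6 — Convert to polar: |I| = 2.437 A, ∠I = -125.2°.

I = 2.437∠-125.2° A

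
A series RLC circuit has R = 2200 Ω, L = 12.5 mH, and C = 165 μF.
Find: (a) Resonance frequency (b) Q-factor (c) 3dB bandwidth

Step 1 — Resonance condition Im(Z)=0 gives ω₀ = 1/√(LC).
Step 2 — ω₀ = 1/√(0.0125·0.000165) = 696.3 rad/s.
Step 3 — f₀ = ω₀/(2π) = 110.8 Hz.
Step 4 — Series Q: Q = ω₀L/R = 696.3·0.0125/2200 = 0.003956.
Step 5 — 3dB bandwidth: Δω = ω₀/Q = 1.76e+05 rad/s; BW = Δω/(2π) = 2.801e+04 Hz.

(a) f₀ = 110.8 Hz  (b) Q = 0.003956  (c) BW = 2.801e+04 Hz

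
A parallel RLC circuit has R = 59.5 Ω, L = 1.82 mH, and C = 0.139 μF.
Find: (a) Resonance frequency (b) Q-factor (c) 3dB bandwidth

Step 1 — Resonance: ω₀ = 1/√(LC) = 1/√(0.00182·1.39e-07) = 6.287e+04 rad/s.
Step 2 — f₀ = ω₀/(2π) = 1.001e+04 Hz.
Step 3 — Parallel Q: Q = R/(ω₀L) = 59.5/(6.287e+04·0.00182) = 0.52.
Step 4 — Bandwidth: Δω = ω₀/Q = 1.209e+05 rad/s; BW = Δω/(2π) = 1.924e+04 Hz.

(a) f₀ = 1.001e+04 Hz  (b) Q = 0.52  (c) BW = 1.924e+04 Hz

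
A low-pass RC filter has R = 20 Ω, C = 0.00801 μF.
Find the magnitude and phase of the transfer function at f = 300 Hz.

Step 1 — Angular frequency: ω = 2π·300 = 1885 rad/s.
Step 2 — Transfer function: H(jω) = 1/(1 + jωRC).
Step 3 — Denominator: 1 + jωRC = 1 + j·1885·20·8.01e-09 = 1 + j0.000302.
Step 4 — H = 1 - j0.000302.
Step 5 — Magnitude: |H| = 1 (-0.0 dB); phase: φ = -0.0°.

|H| = 1 (-0.0 dB), φ = -0.0°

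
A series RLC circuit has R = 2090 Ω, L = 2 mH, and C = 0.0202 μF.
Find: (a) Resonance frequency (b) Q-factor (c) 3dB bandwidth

Step 1 — Resonance: ω₀ = 1/√(LC) = 1/√(0.002·2.02e-08) = 1.573e+05 rad/s.
Step 2 — f₀ = ω₀/(2π) = 2.504e+04 Hz.
Step 3 — Series Q: Q = ω₀L/R = 1.573e+05·0.002/2090 = 0.1506.
Step 4 — Bandwidth: Δω = ω₀/Q = 1.045e+06 rad/s; BW = Δω/(2π) = 1.663e+05 Hz.

(a) f₀ = 2.504e+04 Hz  (b) Q = 0.1506  (c) BW = 1.663e+05 Hz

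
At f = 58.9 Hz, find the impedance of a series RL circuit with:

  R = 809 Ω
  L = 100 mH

Step 1 — Angular frequency: ω = 2π·f = 2π·58.9 = 370.1 rad/s.
Step 2 — Component impedances:
  R: Z = R = 809 Ω
  L: Z = jωL = j·370.1·0.1 = 0 + j37.01 Ω
Step 3 — Series combination: Z_total = R + L = 809 + j37.01 Ω = 809.8∠2.6° Ω.

Z = 809 + j37.01 Ω = 809.8∠2.6° Ω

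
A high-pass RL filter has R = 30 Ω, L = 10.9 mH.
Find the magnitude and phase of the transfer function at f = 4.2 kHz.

Step 1 — Angular frequency: ω = 2π·4200 = 2.639e+04 rad/s.
Step 2 — Transfer function: H(jω) = jωL/(R + jωL).
Step 3 — Numerator jωL = j·287.6; denominator R + jωL = 30 + j287.6.
Step 4 — H = 0.9892 + j0.1032.
Step 5 — Magnitude: |H| = 0.9946 (-0.0 dB); phase: φ = 6.0°.

|H| = 0.9946 (-0.0 dB), φ = 6.0°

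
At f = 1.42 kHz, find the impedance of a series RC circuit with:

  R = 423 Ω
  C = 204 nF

Step 1 — Angular frequency: ω = 2π·f = 2π·1420 = 8922 rad/s.
Step 2 — Component impedances:
  R: Z = R = 423 Ω
  C: Z = 1/(jωC) = -j/(ω·C) = 0 - j549.4 Ω
Step 3 — Series combination: Z_total = R + C = 423 - j549.4 Ω = 693.4∠-52.4° Ω.

Z = 423 - j549.4 Ω = 693.4∠-52.4° Ω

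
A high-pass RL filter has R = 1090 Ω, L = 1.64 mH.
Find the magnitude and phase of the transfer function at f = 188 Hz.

Step 1 — Angular frequency: ω = 2π·188 = 1181 rad/s.
Step 2 — Transfer function: H(jω) = jωL/(R + jωL).
Step 3 — Numerator jωL = j·1.937; denominator R + jωL = 1090 + j1.937.
Step 4 — H = 3.159e-06 + j0.001777.
Step 5 — Magnitude: |H| = 0.001777 (-55.0 dB); phase: φ = 89.9°.

|H| = 0.001777 (-55.0 dB), φ = 89.9°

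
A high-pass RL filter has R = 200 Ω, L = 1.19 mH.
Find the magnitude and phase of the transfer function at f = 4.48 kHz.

Step 1 — Angular frequency: ω = 2π·4480 = 2.815e+04 rad/s.
Step 2 — Transfer function: H(jω) = jωL/(R + jωL).
Step 3 — Numerator jωL = j·33.5; denominator R + jωL = 200 + j33.5.
Step 4 — H = 0.02729 + j0.1629.
Step 5 — Magnitude: |H| = 0.1652 (-15.6 dB); phase: φ = 80.5°.

|H| = 0.1652 (-15.6 dB), φ = 80.5°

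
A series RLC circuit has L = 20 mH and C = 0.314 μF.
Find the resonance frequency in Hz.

Step 1 — Resonance condition Im(Z)=0 gives ω₀ = 1/√(LC).
Step 2 — ω₀ = 1/√(0.02·3.14e-07) = 1.262e+04 rad/s.
Step 3 — f₀ = ω₀/(2π) = 2008 Hz.

f₀ = 2008 Hz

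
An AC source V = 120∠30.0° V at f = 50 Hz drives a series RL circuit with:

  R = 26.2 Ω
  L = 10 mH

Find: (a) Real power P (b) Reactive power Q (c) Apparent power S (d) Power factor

Step 1 — Angular frequency: ω = 2π·f = 2π·50 = 314.2 rad/s.
Step 2 — Component impedances:
  R: Z = R = 26.2 Ω
  L: Z = jωL = j·314.2·0.01 = 0 + j3.142 Ω
Step 3 — Series combination: Z_total = R + L = 26.2 + j3.142 Ω = 26.39∠6.8° Ω.
Step 4 — Source phasor: V = 120∠30.0° V = 103.9 + j60 V.
Step 5 — Current: I = V / Z = 4.181 + j1.789 A = 4.548∠23.2° A.
Step 6 — Complex power: S = V·I* = 541.8 + j64.97 VA.
Step 7 — Real power: P = Re(S) = 541.8 W.
Step 8 — Reactive power: Q = Im(S) = 64.97 VAR.
Step 9 — Apparent power: |S| = 545.7 VA.
Step 10 — Power factor: PF = P/|S| = 0.9929 (lagging).

(a) P = 541.8 W  (b) Q = 64.97 VAR  (c) S = 545.7 VA  (d) PF = 0.9929 (lagging)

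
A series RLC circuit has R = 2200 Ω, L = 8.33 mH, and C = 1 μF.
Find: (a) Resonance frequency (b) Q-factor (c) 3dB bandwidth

Step 1 — Resonance condition Im(Z)=0 gives ω₀ = 1/√(LC).
Step 2 — ω₀ = 1/√(0.00833·1e-06) = 1.096e+04 rad/s.
Step 3 — f₀ = ω₀/(2π) = 1744 Hz.
Step 4 — Series Q: Q = ω₀L/R = 1.096e+04·0.00833/2200 = 0.04149.
Step 5 — 3dB bandwidth: Δω = ω₀/Q = 2.641e+05 rad/s; BW = Δω/(2π) = 4.203e+04 Hz.

(a) f₀ = 1744 Hz  (b) Q = 0.04149  (c) BW = 4.203e+04 Hz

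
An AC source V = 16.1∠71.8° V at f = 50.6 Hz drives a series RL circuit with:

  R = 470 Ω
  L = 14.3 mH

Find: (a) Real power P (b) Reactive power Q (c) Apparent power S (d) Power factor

Step 1 — Angular frequency: ω = 2π·f = 2π·50.6 = 317.9 rad/s.
Step 2 — Component impedances:
  R: Z = R = 470 Ω
  L: Z = jωL = j·317.9·0.0143 = 0 + j4.546 Ω
Step 3 — Series combination: Z_total = R + L = 470 + j4.546 Ω = 470∠0.6° Ω.
Step 4 — Source phasor: V = 16.1∠71.8° V = 5.029 + j15.29 V.
Step 5 — Current: I = V / Z = 0.01101 + j0.03244 A = 0.03425∠71.2° A.
Step 6 — Complex power: S = V·I* = 0.5515 + j0.005334 VA.
Step 7 — Real power: P = Re(S) = 0.5515 W.
Step 8 — Reactive power: Q = Im(S) = 0.005334 VAR.
Step 9 — Apparent power: |S| = 0.5515 VA.
Step 10 — Power factor: PF = P/|S| = 1 (lagging).

(a) P = 0.5515 W  (b) Q = 0.005334 VAR  (c) S = 0.5515 VA  (d) PF = 1 (lagging)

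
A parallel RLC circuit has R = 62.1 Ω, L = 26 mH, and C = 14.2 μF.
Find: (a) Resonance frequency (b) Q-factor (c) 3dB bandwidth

Step 1 — Resonance: ω₀ = 1/√(LC) = 1/√(0.026·1.42e-05) = 1646 rad/s.
Step 2 — f₀ = ω₀/(2π) = 261.9 Hz.
Step 3 — Parallel Q: Q = R/(ω₀L) = 62.1/(1646·0.026) = 1.451.
Step 4 — Bandwidth: Δω = ω₀/Q = 1134 rad/s; BW = Δω/(2π) = 180.5 Hz.

(a) f₀ = 261.9 Hz  (b) Q = 1.451  (c) BW = 180.5 Hz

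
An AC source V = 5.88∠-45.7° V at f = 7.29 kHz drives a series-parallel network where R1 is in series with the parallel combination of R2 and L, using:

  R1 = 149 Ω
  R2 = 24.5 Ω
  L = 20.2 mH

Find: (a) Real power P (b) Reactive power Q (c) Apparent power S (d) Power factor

Step 1 — Angular frequency: ω = 2π·f = 2π·7290 = 4.58e+04 rad/s.
Step 2 — Component impedances:
  R1: Z = R = 149 Ω
  R2: Z = R = 24.5 Ω
  L: Z = jωL = j·4.58e+04·0.0202 = 0 + j925.2 Ω
Step 3 — Parallel branch: R2 || L = 1/(1/R2 + 1/L) = 24.48 + j0.6483 Ω.
Step 4 — Series with R1: Z_total = R1 + (R2 || L) = 173.5 + j0.6483 Ω = 173.5∠0.2° Ω.
Step 5 — Source phasor: V = 5.88∠-45.7° V = 4.107 - j4.208 V.
Step 6 — Current: I = V / Z = 0.02358 - j0.02435 A = 0.03389∠-45.9° A.
Step 7 — Complex power: S = V·I* = 0.1993 + j0.0007447 VA.
Step 8 — Real power: P = Re(S) = 0.1993 W.
Step 9 — Reactive power: Q = Im(S) = 0.0007447 VAR.
Step 10 — Apparent power: |S| = 0.1993 VA.
Step 11 — Power factor: PF = P/|S| = 1 (lagging).

(a) P = 0.1993 W  (b) Q = 0.0007447 VAR  (c) S = 0.1993 VA  (d) PF = 1 (lagging)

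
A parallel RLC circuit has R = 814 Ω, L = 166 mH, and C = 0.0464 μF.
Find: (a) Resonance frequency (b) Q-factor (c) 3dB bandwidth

Step 1 — Resonance: ω₀ = 1/√(LC) = 1/√(0.166·4.64e-08) = 1.139e+04 rad/s.
Step 2 — f₀ = ω₀/(2π) = 1813 Hz.
Step 3 — Parallel Q: Q = R/(ω₀L) = 814/(1.139e+04·0.166) = 0.4304.
Step 4 — Bandwidth: Δω = ω₀/Q = 2.648e+04 rad/s; BW = Δω/(2π) = 4214 Hz.

(a) f₀ = 1813 Hz  (b) Q = 0.4304  (c) BW = 4214 Hz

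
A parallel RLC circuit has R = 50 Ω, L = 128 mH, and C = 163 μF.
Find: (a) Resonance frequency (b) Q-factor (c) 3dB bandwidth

Step 1 — Resonance: ω₀ = 1/√(LC) = 1/√(0.128·0.000163) = 218.9 rad/s.
Step 2 — f₀ = ω₀/(2π) = 34.84 Hz.
Step 3 — Parallel Q: Q = R/(ω₀L) = 50/(218.9·0.128) = 1.784.
Step 4 — Bandwidth: Δω = ω₀/Q = 122.7 rad/s; BW = Δω/(2π) = 19.53 Hz.

(a) f₀ = 34.84 Hz  (b) Q = 1.784  (c) BW = 19.53 Hz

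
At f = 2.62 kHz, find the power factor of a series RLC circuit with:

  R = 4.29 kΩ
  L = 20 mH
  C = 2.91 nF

Step 1 — Angular frequency: ω = 2π·f = 2π·2620 = 1.646e+04 rad/s.
Step 2 — Component impedances:
  R: Z = R = 4290 Ω
  L: Z = jωL = j·1.646e+04·0.02 = 0 + j329.2 Ω
  C: Z = 1/(jωC) = -j/(ω·C) = 0 - j2.087e+04 Ω
Step 3 — Series combination: Z_total = R + L + C = 4290 - j2.055e+04 Ω = 2.099e+04∠-78.2° Ω.
Step 4 — Power factor: PF = cos(φ) = Re(Z)/|Z| = 4290/2.099e+04 = 0.2044.
Step 5 — Type: Im(Z) = -2.055e+04 ⇒ leading (phase φ = -78.2°).

PF = 0.2044 (leading, φ = -78.2°)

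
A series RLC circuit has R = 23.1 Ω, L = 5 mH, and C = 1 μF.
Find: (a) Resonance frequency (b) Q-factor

Step 1 — Resonance condition Im(Z)=0 gives ω₀ = 1/√(LC).
Step 2 — ω₀ = 1/√(0.005·1e-06) = 1.414e+04 rad/s.
Step 3 — f₀ = ω₀/(2π) = 2251 Hz.
Step 4 — Series Q: Q = ω₀L/R = 1.414e+04·0.005/23.1 = 3.061.

(a) f₀ = 2251 Hz  (b) Q = 3.061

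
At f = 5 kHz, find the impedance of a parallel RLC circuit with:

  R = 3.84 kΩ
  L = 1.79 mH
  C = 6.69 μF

Step 1 — Angular frequency: ω = 2π·f = 2π·5000 = 3.142e+04 rad/s.
Step 2 — Component impedances:
  R: Z = R = 3840 Ω
  L: Z = jωL = j·3.142e+04·0.00179 = 0 + j56.23 Ω
  C: Z = 1/(jωC) = -j/(ω·C) = 0 - j4.758 Ω
Step 3 — Parallel combination: 1/Z_total = 1/R + 1/L + 1/C; Z_total = 0.007036 - j5.198 Ω = 5.198∠-89.9° Ω.

Z = 0.007036 - j5.198 Ω = 5.198∠-89.9° Ω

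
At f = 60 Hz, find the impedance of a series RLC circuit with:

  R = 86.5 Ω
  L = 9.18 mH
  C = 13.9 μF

Step 1 — Angular frequency: ω = 2π·f = 2π·60 = 377 rad/s.
Step 2 — Component impedances:
  R: Z = R = 86.5 Ω
  L: Z = jωL = j·377·0.00918 = 0 + j3.461 Ω
  C: Z = 1/(jωC) = -j/(ω·C) = 0 - j190.8 Ω
Step 3 — Series combination: Z_total = R + L + C = 86.5 - j187.4 Ω = 206.4∠-65.2° Ω.

Z = 86.5 - j187.4 Ω = 206.4∠-65.2° Ω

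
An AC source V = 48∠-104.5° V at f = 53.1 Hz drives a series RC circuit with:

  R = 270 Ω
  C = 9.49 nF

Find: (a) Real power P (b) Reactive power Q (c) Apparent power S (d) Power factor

Step 1 — Angular frequency: ω = 2π·f = 2π·53.1 = 333.6 rad/s.
Step 2 — Component impedances:
  R: Z = R = 270 Ω
  C: Z = 1/(jωC) = -j/(ω·C) = 0 - j3.158e+05 Ω
Step 3 — Series combination: Z_total = R + C = 270 - j3.158e+05 Ω = 3.158e+05∠-90.0° Ω.
Step 4 — Source phasor: V = 48∠-104.5° V = -12.02 - j46.47 V.
Step 5 — Current: I = V / Z = 0.0001471 - j3.818e-05 A = 0.000152∠-14.5° A.
Step 6 — Complex power: S = V·I* = 6.236e-06 - j0.007295 VA.
Step 7 — Real power: P = Re(S) = 6.236e-06 W.
Step 8 — Reactive power: Q = Im(S) = -0.007295 VAR.
Step 9 — Apparent power: |S| = 0.007295 VA.
Step 10 — Power factor: PF = P/|S| = 0.0008549 (leading).

(a) P = 6.236e-06 W  (b) Q = -0.007295 VAR  (c) S = 0.007295 VA  (d) PF = 0.0008549 (leading)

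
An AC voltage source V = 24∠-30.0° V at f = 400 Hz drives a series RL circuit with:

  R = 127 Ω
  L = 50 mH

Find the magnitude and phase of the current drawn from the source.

Step 1 — Angular frequency: ω = 2π·f = 2π·400 = 2513 rad/s.
Step 2 — Component impedances:
  R: Z = R = 127 Ω
  L: Z = jωL = j·2513·0.05 = 0 + j125.7 Ω
Step 3 — Series combination: Z_total = R + L = 127 + j125.7 Ω = 178.7∠44.7° Ω.
Step 4 — Source phasor: V = 24∠-30.0° V = 20.78 - j12 V.
Step 5 — Ohm's law: I = V / Z_total = (20.78 - j12) / (127 + j125.7) = 0.03545 - j0.1296 A.
Step 6 — Convert to polar: |I| = 0.1343 A, ∠I = -74.7°.

I = 0.1343∠-74.7° A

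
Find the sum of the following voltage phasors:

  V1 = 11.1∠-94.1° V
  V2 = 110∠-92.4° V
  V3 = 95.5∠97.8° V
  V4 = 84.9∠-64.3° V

Step 1 — Convert each phasor to rectangular form:
  V1 = 11.1·(cos(-94.1°) + j·sin(-94.1°)) = -0.7936 - j11.07 V
  V2 = 110·(cos(-92.4°) + j·sin(-92.4°)) = -4.606 - j109.9 V
  V3 = 95.5·(cos(97.8°) + j·sin(97.8°)) = -12.96 + j94.62 V
  V4 = 84.9·(cos(-64.3°) + j·sin(-64.3°)) = 36.82 - j76.5 V
Step 2 — Sum components: V_total = 18.46 - j102.9 V.
Step 3 — Convert to polar: |V_total| = 104.5 V, ∠V_total = -79.8°.

V_total = 104.5∠-79.8° V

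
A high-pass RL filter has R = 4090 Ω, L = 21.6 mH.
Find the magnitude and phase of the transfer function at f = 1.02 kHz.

Step 1 — Angular frequency: ω = 2π·1020 = 6409 rad/s.
Step 2 — Transfer function: H(jω) = jωL/(R + jωL).
Step 3 — Numerator jωL = j·138.4; denominator R + jωL = 4090 + j138.4.
Step 4 — H = 0.001144 + j0.03381.
Step 5 — Magnitude: |H| = 0.03383 (-29.4 dB); phase: φ = 88.1°.

|H| = 0.03383 (-29.4 dB), φ = 88.1°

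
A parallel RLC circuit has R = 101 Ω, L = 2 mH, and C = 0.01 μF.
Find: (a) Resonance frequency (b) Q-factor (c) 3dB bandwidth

Step 1 — Resonance: ω₀ = 1/√(LC) = 1/√(0.002·1e-08) = 2.236e+05 rad/s.
Step 2 — f₀ = ω₀/(2π) = 3.559e+04 Hz.
Step 3 — Parallel Q: Q = R/(ω₀L) = 101/(2.236e+05·0.002) = 0.2258.
Step 4 — Bandwidth: Δω = ω₀/Q = 9.901e+05 rad/s; BW = Δω/(2π) = 1.576e+05 Hz.

(a) f₀ = 3.559e+04 Hz  (b) Q = 0.2258  (c) BW = 1.576e+05 Hz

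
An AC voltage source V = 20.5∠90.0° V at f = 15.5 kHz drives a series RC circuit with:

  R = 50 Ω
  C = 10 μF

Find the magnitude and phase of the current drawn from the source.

Step 1 — Angular frequency: ω = 2π·f = 2π·1.55e+04 = 9.739e+04 rad/s.
Step 2 — Component impedances:
  R: Z = R = 50 Ω
  C: Z = 1/(jωC) = -j/(ω·C) = 0 - j1.027 Ω
Step 3 — Series combination: Z_total = R + C = 50 - j1.027 Ω = 50.01∠-1.2° Ω.
Step 4 — Source phasor: V = 20.5∠90.0° V = 0 + j20.5 V.
Step 5 — Ohm's law: I = V / Z_total = (0 + j20.5) / (50 - j1.027) = -0.008416 + j0.4098 A.
Step 6 — Convert to polar: |I| = 0.4099 A, ∠I = 91.2°.

I = 0.4099∠91.2° A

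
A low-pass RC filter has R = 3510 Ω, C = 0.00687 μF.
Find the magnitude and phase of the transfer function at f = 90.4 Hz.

Step 1 — Angular frequency: ω = 2π·90.4 = 568 rad/s.
Step 2 — Transfer function: H(jω) = 1/(1 + jωRC).
Step 3 — Denominator: 1 + jωRC = 1 + j·568·3510·6.87e-09 = 1 + j0.0137.
Step 4 — H = 0.9998 - j0.01369.
Step 5 — Magnitude: |H| = 0.9999 (-0.0 dB); phase: φ = -0.8°.

|H| = 0.9999 (-0.0 dB), φ = -0.8°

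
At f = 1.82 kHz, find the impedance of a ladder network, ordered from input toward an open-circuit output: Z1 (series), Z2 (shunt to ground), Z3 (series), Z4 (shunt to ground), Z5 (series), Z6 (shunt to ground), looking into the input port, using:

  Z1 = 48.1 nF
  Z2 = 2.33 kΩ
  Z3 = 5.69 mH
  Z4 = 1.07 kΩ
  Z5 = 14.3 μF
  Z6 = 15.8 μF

Step 1 — Angular frequency: ω = 2π·f = 2π·1820 = 1.144e+04 rad/s.
Step 2 — Component impedances:
  Z1: Z = 1/(jωC) = -j/(ω·C) = 0 - j1818 Ω
  Z2: Z = R = 2330 Ω
  Z3: Z = jωL = j·1.144e+04·0.00569 = 0 + j65.07 Ω
  Z4: Z = R = 1070 Ω
  Z5: Z = 1/(jωC) = -j/(ω·C) = 0 - j6.115 Ω
  Z6: Z = 1/(jωC) = -j/(ω·C) = 0 - j5.535 Ω
Step 3 — Ladder network (open output): work backward from the far end, alternating series and parallel combinations. Z_in = 1.351 - j1765 Ω = 1765∠-90.0° Ω.

Z = 1.351 - j1765 Ω = 1765∠-90.0° Ω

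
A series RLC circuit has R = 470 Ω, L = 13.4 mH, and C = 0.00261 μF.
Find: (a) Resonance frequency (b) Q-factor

Step 1 — Resonance condition Im(Z)=0 gives ω₀ = 1/√(LC).
Step 2 — ω₀ = 1/√(0.0134·2.61e-09) = 1.691e+05 rad/s.
Step 3 — f₀ = ω₀/(2π) = 2.691e+04 Hz.
Step 4 — Series Q: Q = ω₀L/R = 1.691e+05·0.0134/470 = 4.821.

(a) f₀ = 2.691e+04 Hz  (b) Q = 4.821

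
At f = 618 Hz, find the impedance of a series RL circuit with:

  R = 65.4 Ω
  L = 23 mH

Step 1 — Angular frequency: ω = 2π·f = 2π·618 = 3883 rad/s.
Step 2 — Component impedances:
  R: Z = R = 65.4 Ω
  L: Z = jωL = j·3883·0.023 = 0 + j89.31 Ω
Step 3 — Series combination: Z_total = R + L = 65.4 + j89.31 Ω = 110.7∠53.8° Ω.

Z = 65.4 + j89.31 Ω = 110.7∠53.8° Ω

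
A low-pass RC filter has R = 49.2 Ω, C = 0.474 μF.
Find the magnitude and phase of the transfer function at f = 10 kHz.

Step 1 — Angular frequency: ω = 2π·1e+04 = 6.283e+04 rad/s.
Step 2 — Transfer function: H(jω) = 1/(1 + jωRC).
Step 3 — Denominator: 1 + jωRC = 1 + j·6.283e+04·49.2·4.74e-07 = 1 + j1.465.
Step 4 — H = 0.3178 - j0.4656.
Step 5 — Magnitude: |H| = 0.5637 (-5.0 dB); phase: φ = -55.7°.

|H| = 0.5637 (-5.0 dB), φ = -55.7°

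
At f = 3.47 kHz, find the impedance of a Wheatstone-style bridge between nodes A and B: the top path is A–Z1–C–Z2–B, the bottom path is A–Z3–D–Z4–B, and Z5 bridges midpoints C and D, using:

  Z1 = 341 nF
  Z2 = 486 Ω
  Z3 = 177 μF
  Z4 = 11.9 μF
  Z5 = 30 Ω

Step 1 — Angular frequency: ω = 2π·f = 2π·3470 = 2.18e+04 rad/s.
Step 2 — Component impedances:
  Z1: Z = 1/(jωC) = -j/(ω·C) = 0 - j134.5 Ω
  Z2: Z = R = 486 Ω
  Z3: Z = 1/(jωC) = -j/(ω·C) = 0 - j0.2591 Ω
  Z4: Z = 1/(jωC) = -j/(ω·C) = 0 - j3.854 Ω
  Z5: Z = R = 30 Ω
Step 3 — Bridge requires nodal analysis (the Z5 bridge couples midpoints C and D, so the two paths cannot be reduced to a simple series/parallel combination). Setting node B to ground and injecting 1 A at node A, the 3-node admittance system at A, C, D solves to V_A = Z_AB = 0.02912 - j4.112 Ω = 4.112∠-89.6° Ω.

Z = 0.02912 - j4.112 Ω = 4.112∠-89.6° Ω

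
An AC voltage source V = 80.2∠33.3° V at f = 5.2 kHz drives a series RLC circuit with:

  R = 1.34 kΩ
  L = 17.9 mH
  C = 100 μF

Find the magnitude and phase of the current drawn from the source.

Step 1 — Angular frequency: ω = 2π·f = 2π·5200 = 3.267e+04 rad/s.
Step 2 — Component impedances:
  R: Z = R = 1340 Ω
  L: Z = jωL = j·3.267e+04·0.0179 = 0 + j584.8 Ω
  C: Z = 1/(jωC) = -j/(ω·C) = 0 - j0.3061 Ω
Step 3 — Series combination: Z_total = R + L + C = 1340 + j584.5 Ω = 1462∠23.6° Ω.
Step 4 — Source phasor: V = 80.2∠33.3° V = 67.03 + j44.03 V.
Step 5 — Ohm's law: I = V / Z_total = (67.03 + j44.03) / (1340 + j584.5) = 0.05407 + j0.009274 A.
Step 6 — Convert to polar: |I| = 0.05486 A, ∠I = 9.7°.

I = 0.05486∠9.7° A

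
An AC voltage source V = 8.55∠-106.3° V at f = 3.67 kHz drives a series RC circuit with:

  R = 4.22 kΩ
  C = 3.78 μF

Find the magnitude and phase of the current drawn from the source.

Step 1 — Angular frequency: ω = 2π·f = 2π·3670 = 2.306e+04 rad/s.
Step 2 — Component impedances:
  R: Z = R = 4220 Ω
  C: Z = 1/(jωC) = -j/(ω·C) = 0 - j11.47 Ω
Step 3 — Series combination: Z_total = R + C = 4220 - j11.47 Ω = 4220∠-0.2° Ω.
Step 4 — Source phasor: V = 8.55∠-106.3° V = -2.4 - j8.206 V.
Step 5 — Ohm's law: I = V / Z_total = (-2.4 - j8.206) / (4220 - j11.47) = -0.0005634 - j0.001946 A.
Step 6 — Convert to polar: |I| = 0.002026 A, ∠I = -106.1°.

I = 0.002026∠-106.1° A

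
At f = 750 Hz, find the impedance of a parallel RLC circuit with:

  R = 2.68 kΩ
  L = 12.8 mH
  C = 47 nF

Step 1 — Angular frequency: ω = 2π·f = 2π·750 = 4712 rad/s.
Step 2 — Component impedances:
  R: Z = R = 2680 Ω
  L: Z = jωL = j·4712·0.0128 = 0 + j60.32 Ω
  C: Z = 1/(jωC) = -j/(ω·C) = 0 - j4515 Ω
Step 3 — Parallel combination: 1/Z_total = 1/R + 1/L + 1/C; Z_total = 1.394 + j61.1 Ω = 61.12∠88.7° Ω.

Z = 1.394 + j61.1 Ω = 61.12∠88.7° Ω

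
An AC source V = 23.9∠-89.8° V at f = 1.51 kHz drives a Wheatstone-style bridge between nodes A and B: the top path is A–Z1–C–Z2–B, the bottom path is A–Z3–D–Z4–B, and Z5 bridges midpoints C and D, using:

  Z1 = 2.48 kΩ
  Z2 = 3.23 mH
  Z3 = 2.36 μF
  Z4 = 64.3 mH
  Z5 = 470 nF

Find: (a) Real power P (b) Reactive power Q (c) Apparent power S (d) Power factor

Step 1 — Angular frequency: ω = 2π·f = 2π·1510 = 9488 rad/s.
Step 2 — Component impedances:
  Z1: Z = R = 2480 Ω
  Z2: Z = jωL = j·9488·0.00323 = 0 + j30.64 Ω
  Z3: Z = 1/(jωC) = -j/(ω·C) = 0 - j44.66 Ω
  Z4: Z = jωL = j·9488·0.0643 = 0 + j610.1 Ω
  Z5: Z = 1/(jωC) = -j/(ω·C) = 0 - j224.3 Ω
Step 3 — Bridge requires nodal analysis (the Z5 bridge couples midpoints C and D, so the two paths cannot be reduced to a simple series/parallel combination). Setting node B to ground and injecting 1 A at node A, the 3-node admittance system at A, C, D solves to V_A = Z_AB = 54.8 - j319.7 Ω = 324.3∠-80.3° Ω.
Step 4 — Source phasor: V = 23.9∠-89.8° V = 0.08343 - j23.9 V.
Step 5 — Current: I = V / Z = 0.07267 - j0.0122 A = 0.07369∠-9.5° A.
Step 6 — Complex power: S = V·I* = 0.2976 - j1.736 VA.
Step 7 — Real power: P = Re(S) = 0.2976 W.
Step 8 — Reactive power: Q = Im(S) = -1.736 VAR.
Step 9 — Apparent power: |S| = 1.761 VA.
Step 10 — Power factor: PF = P/|S| = 0.169 (leading).

(a) P = 0.2976 W  (b) Q = -1.736 VAR  (c) S = 1.761 VA  (d) PF = 0.169 (leading)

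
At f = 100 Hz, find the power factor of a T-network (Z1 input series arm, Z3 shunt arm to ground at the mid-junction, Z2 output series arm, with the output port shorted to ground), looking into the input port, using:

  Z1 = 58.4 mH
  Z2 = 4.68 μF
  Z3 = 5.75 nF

Step 1 — Angular frequency: ω = 2π·f = 2π·100 = 628.3 rad/s.
Step 2 — Component impedances:
  Z1: Z = jωL = j·628.3·0.0584 = 0 + j36.69 Ω
  Z2: Z = 1/(jωC) = -j/(ω·C) = 0 - j340.1 Ω
  Z3: Z = 1/(jωC) = -j/(ω·C) = 0 - j2.768e+05 Ω
Step 3 — With the output port shorted to ground, the output series arm Z2 runs from the junction to ground; the shunt arm Z3 also runs from the junction to ground. They appear in parallel: Z3 || Z2 = 0 - j339.7 Ω.
Step 4 — Series with input arm Z1: Z_in = Z1 + (Z3 || Z2) = 0 - j303 Ω = 303∠-90.0° Ω.
Step 5 — Power factor: PF = cos(φ) = Re(Z)/|Z| = 0/303 = 0.
Step 6 — Type: Im(Z) = -303 ⇒ leading (phase φ = -90.0°).

PF = 0 (leading, φ = -90.0°)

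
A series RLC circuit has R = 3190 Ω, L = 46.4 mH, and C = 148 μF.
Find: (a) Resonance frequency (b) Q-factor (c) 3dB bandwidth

Step 1 — Resonance condition Im(Z)=0 gives ω₀ = 1/√(LC).
Step 2 — ω₀ = 1/√(0.0464·0.000148) = 381.6 rad/s.
Step 3 — f₀ = ω₀/(2π) = 60.73 Hz.
Step 4 — Series Q: Q = ω₀L/R = 381.6·0.0464/3190 = 0.005551.
Step 5 — 3dB bandwidth: Δω = ω₀/Q = 6.875e+04 rad/s; BW = Δω/(2π) = 1.094e+04 Hz.

(a) f₀ = 60.73 Hz  (b) Q = 0.005551  (c) BW = 1.094e+04 Hz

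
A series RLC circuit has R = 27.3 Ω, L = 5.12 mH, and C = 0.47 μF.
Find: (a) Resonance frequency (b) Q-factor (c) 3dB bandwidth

Step 1 — Resonance condition Im(Z)=0 gives ω₀ = 1/√(LC).
Step 2 — ω₀ = 1/√(0.00512·4.7e-07) = 2.039e+04 rad/s.
Step 3 — f₀ = ω₀/(2π) = 3244 Hz.
Step 4 — Series Q: Q = ω₀L/R = 2.039e+04·0.00512/27.3 = 3.823.
Step 5 — 3dB bandwidth: Δω = ω₀/Q = 5332 rad/s; BW = Δω/(2π) = 848.6 Hz.

(a) f₀ = 3244 Hz  (b) Q = 3.823  (c) BW = 848.6 Hz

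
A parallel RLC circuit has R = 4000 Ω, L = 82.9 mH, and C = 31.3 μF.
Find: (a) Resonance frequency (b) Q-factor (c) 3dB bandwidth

Step 1 — Resonance: ω₀ = 1/√(LC) = 1/√(0.0829·3.13e-05) = 620.8 rad/s.
Step 2 — f₀ = ω₀/(2π) = 98.8 Hz.
Step 3 — Parallel Q: Q = R/(ω₀L) = 4000/(620.8·0.0829) = 77.72.
Step 4 — Bandwidth: Δω = ω₀/Q = 7.987 rad/s; BW = Δω/(2π) = 1.271 Hz.

(a) f₀ = 98.8 Hz  (b) Q = 77.72  (c) BW = 1.271 Hz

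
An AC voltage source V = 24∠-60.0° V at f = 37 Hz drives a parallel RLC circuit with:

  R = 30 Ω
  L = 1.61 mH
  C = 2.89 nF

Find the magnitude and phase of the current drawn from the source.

Step 1 — Angular frequency: ω = 2π·f = 2π·37 = 232.5 rad/s.
Step 2 — Component impedances:
  R: Z = R = 30 Ω
  L: Z = jωL = j·232.5·0.00161 = 0 + j0.3743 Ω
  C: Z = 1/(jωC) = -j/(ω·C) = 0 - j1.488e+06 Ω
Step 3 — Parallel combination: 1/Z_total = 1/R + 1/L + 1/C; Z_total = 0.004669 + j0.3742 Ω = 0.3743∠89.3° Ω.
Step 4 — Source phasor: V = 24∠-60.0° V = 12 - j20.78 V.
Step 5 — Ohm's law: I = V / Z_total = (12 - j20.78) / (0.004669 + j0.3742) = -55.13 - j32.75 A.
Step 6 — Convert to polar: |I| = 64.13 A, ∠I = -149.3°.

I = 64.13∠-149.3° A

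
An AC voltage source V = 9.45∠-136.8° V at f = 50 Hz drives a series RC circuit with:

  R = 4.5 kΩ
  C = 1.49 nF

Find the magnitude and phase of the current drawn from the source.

Step 1 — Angular frequency: ω = 2π·f = 2π·50 = 314.2 rad/s.
Step 2 — Component impedances:
  R: Z = R = 4500 Ω
  C: Z = 1/(jωC) = -j/(ω·C) = 0 - j2.136e+06 Ω
Step 3 — Series combination: Z_total = R + C = 4500 - j2.136e+06 Ω = 2.136e+06∠-89.9° Ω.
Step 4 — Source phasor: V = 9.45∠-136.8° V = -6.889 - j6.469 V.
Step 5 — Ohm's law: I = V / Z_total = (-6.889 - j6.469) / (4500 - j2.136e+06) = 3.021e-06 - j3.231e-06 A.
Step 6 — Convert to polar: |I| = 4.424e-06 A, ∠I = -46.9°.

I = 4.424e-06∠-46.9° A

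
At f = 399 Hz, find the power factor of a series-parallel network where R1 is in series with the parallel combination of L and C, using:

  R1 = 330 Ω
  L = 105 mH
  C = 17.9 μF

Step 1 — Angular frequency: ω = 2π·f = 2π·399 = 2507 rad/s.
Step 2 — Component impedances:
  R1: Z = R = 330 Ω
  L: Z = jωL = j·2507·0.105 = 0 + j263.2 Ω
  C: Z = 1/(jωC) = -j/(ω·C) = 0 - j22.28 Ω
Step 3 — Parallel branch: L || C = 1/(1/L + 1/C) = 0 - j24.34 Ω.
Step 4 — Series with R1: Z_total = R1 + (L || C) = 330 - j24.34 Ω = 330.9∠-4.2° Ω.
Step 5 — Power factor: PF = cos(φ) = Re(Z)/|Z| = 330/330.9 = 0.9973.
Step 6 — Type: Im(Z) = -24.34 ⇒ leading (phase φ = -4.2°).

PF = 0.9973 (leading, φ = -4.2°)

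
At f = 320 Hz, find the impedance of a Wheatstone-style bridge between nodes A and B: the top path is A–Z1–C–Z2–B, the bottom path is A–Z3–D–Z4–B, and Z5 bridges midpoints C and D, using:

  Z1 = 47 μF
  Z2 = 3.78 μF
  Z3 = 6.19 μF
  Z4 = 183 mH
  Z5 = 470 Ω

Step 1 — Angular frequency: ω = 2π·f = 2π·320 = 2011 rad/s.
Step 2 — Component impedances:
  Z1: Z = 1/(jωC) = -j/(ω·C) = 0 - j10.58 Ω
  Z2: Z = 1/(jωC) = -j/(ω·C) = 0 - j131.6 Ω
  Z3: Z = 1/(jωC) = -j/(ω·C) = 0 - j80.35 Ω
  Z4: Z = jωL = j·2011·0.183 = 0 + j367.9 Ω
  Z5: Z = R = 470 Ω
Step 3 — Bridge requires nodal analysis (the Z5 bridge couples midpoints C and D, so the two paths cannot be reduced to a simple series/parallel combination). Setting node B to ground and injecting 1 A at node A, the 3-node admittance system at A, C, D solves to V_A = Z_AB = 19.16 - j275.1 Ω = 275.8∠-86.0° Ω.

Z = 19.16 - j275.1 Ω = 275.8∠-86.0° Ω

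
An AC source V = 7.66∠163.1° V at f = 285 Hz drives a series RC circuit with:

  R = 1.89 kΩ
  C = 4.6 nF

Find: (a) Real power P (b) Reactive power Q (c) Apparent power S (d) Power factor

Step 1 — Angular frequency: ω = 2π·f = 2π·285 = 1791 rad/s.
Step 2 — Component impedances:
  R: Z = R = 1890 Ω
  C: Z = 1/(jωC) = -j/(ω·C) = 0 - j1.214e+05 Ω
Step 3 — Series combination: Z_total = R + C = 1890 - j1.214e+05 Ω = 1.214e+05∠-89.1° Ω.
Step 4 — Source phasor: V = 7.66∠163.1° V = -7.329 + j2.227 V.
Step 5 — Current: I = V / Z = -1.928e-05 - j6.007e-05 A = 6.309e-05∠-107.8° A.
Step 6 — Complex power: S = V·I* = 7.523e-06 - j0.0004832 VA.
Step 7 — Real power: P = Re(S) = 7.523e-06 W.
Step 8 — Reactive power: Q = Im(S) = -0.0004832 VAR.
Step 9 — Apparent power: |S| = 0.0004833 VA.
Step 10 — Power factor: PF = P/|S| = 0.01557 (leading).

(a) P = 7.523e-06 W  (b) Q = -0.0004832 VAR  (c) S = 0.0004833 VA  (d) PF = 0.01557 (leading)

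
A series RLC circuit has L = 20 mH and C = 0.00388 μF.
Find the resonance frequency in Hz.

Step 1 — Resonance condition Im(Z)=0 gives ω₀ = 1/√(LC).
Step 2 — ω₀ = 1/√(0.02·3.88e-09) = 1.135e+05 rad/s.
Step 3 — f₀ = ω₀/(2π) = 1.807e+04 Hz.

f₀ = 1.807e+04 Hz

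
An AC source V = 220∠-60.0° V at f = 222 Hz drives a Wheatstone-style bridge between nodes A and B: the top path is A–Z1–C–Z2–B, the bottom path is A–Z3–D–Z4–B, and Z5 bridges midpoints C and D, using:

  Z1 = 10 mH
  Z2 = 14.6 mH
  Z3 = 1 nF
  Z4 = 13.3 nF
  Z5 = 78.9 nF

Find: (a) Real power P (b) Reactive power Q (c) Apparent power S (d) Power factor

Step 1 — Angular frequency: ω = 2π·f = 2π·222 = 1395 rad/s.
Step 2 — Component impedances:
  Z1: Z = jωL = j·1395·0.01 = 0 + j13.95 Ω
  Z2: Z = jωL = j·1395·0.0146 = 0 + j20.37 Ω
  Z3: Z = 1/(jωC) = -j/(ω·C) = 0 - j7.169e+05 Ω
  Z4: Z = 1/(jωC) = -j/(ω·C) = 0 - j5.39e+04 Ω
  Z5: Z = 1/(jωC) = -j/(ω·C) = 0 - j9086 Ω
Step 3 — Bridge requires nodal analysis (the Z5 bridge couples midpoints C and D, so the two paths cannot be reduced to a simple series/parallel combination). Setting node B to ground and injecting 1 A at node A, the 3-node admittance system at A, C, D solves to V_A = Z_AB = 0 + j34.32 Ω = 34.32∠90.0° Ω.
Step 4 — Source phasor: V = 220∠-60.0° V = 110 - j190.5 V.
Step 5 — Current: I = V / Z = -5.551 - j3.205 A = 6.41∠-150.0° A.
Step 6 — Complex power: S = V·I* = 0 + j1410 VA.
Step 7 — Real power: P = Re(S) = 0 W.
Step 8 — Reactive power: Q = Im(S) = 1410 VAR.
Step 9 — Apparent power: |S| = 1410 VA.
Step 10 — Power factor: PF = P/|S| = 0 (lagging).

(a) P = 0 W  (b) Q = 1410 VAR  (c) S = 1410 VA  (d) PF = 0 (lagging)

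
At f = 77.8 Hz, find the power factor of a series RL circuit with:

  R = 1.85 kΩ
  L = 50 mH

Step 1 — Angular frequency: ω = 2π·f = 2π·77.8 = 488.8 rad/s.
Step 2 — Component impedances:
  R: Z = R = 1850 Ω
  L: Z = jωL = j·488.8·0.05 = 0 + j24.44 Ω
Step 3 — Series combination: Z_total = R + L = 1850 + j24.44 Ω = 1850∠0.8° Ω.
Step 4 — Power factor: PF = cos(φ) = Re(Z)/|Z| = 1850/1850.2 = 0.9999.
Step 5 — Type: Im(Z) = 24.44 ⇒ lagging (phase φ = 0.8°).

PF = 0.9999 (lagging, φ = 0.8°)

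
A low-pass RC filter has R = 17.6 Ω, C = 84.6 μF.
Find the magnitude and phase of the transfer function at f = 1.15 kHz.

Step 1 — Angular frequency: ω = 2π·1150 = 7226 rad/s.
Step 2 — Transfer function: H(jω) = 1/(1 + jωRC).
Step 3 — Denominator: 1 + jωRC = 1 + j·7226·17.6·8.46e-05 = 1 + j10.76.
Step 4 — H = 0.008565 - j0.09215.
Step 5 — Magnitude: |H| = 0.09255 (-20.7 dB); phase: φ = -84.7°.

|H| = 0.09255 (-20.7 dB), φ = -84.7°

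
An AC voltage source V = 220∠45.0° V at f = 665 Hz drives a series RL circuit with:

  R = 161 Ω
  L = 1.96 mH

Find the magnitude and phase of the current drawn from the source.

Step 1 — Angular frequency: ω = 2π·f = 2π·665 = 4178 rad/s.
Step 2 — Component impedances:
  R: Z = R = 161 Ω
  L: Z = jωL = j·4178·0.00196 = 0 + j8.19 Ω
Step 3 — Series combination: Z_total = R + L = 161 + j8.19 Ω = 161.2∠2.9° Ω.
Step 4 — Source phasor: V = 220∠45.0° V = 155.6 + j155.6 V.
Step 5 — Ohm's law: I = V / Z_total = (155.6 + j155.6) / (161 + j8.19) = 1.013 + j0.9147 A.
Step 6 — Convert to polar: |I| = 1.365 A, ∠I = 42.1°.

I = 1.365∠42.1° A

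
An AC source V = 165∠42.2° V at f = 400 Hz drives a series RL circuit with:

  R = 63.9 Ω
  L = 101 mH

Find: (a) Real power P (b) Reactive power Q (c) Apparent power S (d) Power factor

Step 1 — Angular frequency: ω = 2π·f = 2π·400 = 2513 rad/s.
Step 2 — Component impedances:
  R: Z = R = 63.9 Ω
  L: Z = jωL = j·2513·0.101 = 0 + j253.8 Ω
Step 3 — Series combination: Z_total = R + L = 63.9 + j253.8 Ω = 261.8∠75.9° Ω.
Step 4 — Source phasor: V = 165∠42.2° V = 122.2 + j110.8 V.
Step 5 — Current: I = V / Z = 0.5246 - j0.3495 A = 0.6303∠-33.7° A.
Step 6 — Complex power: S = V·I* = 25.39 + j100.9 VA.
Step 7 — Real power: P = Re(S) = 25.39 W.
Step 8 — Reactive power: Q = Im(S) = 100.9 VAR.
Step 9 — Apparent power: |S| = 104 VA.
Step 10 — Power factor: PF = P/|S| = 0.2441 (lagging).

(a) P = 25.39 W  (b) Q = 100.9 VAR  (c) S = 104 VA  (d) PF = 0.2441 (lagging)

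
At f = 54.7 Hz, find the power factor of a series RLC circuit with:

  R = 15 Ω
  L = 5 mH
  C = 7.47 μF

Step 1 — Angular frequency: ω = 2π·f = 2π·54.7 = 343.7 rad/s.
Step 2 — Component impedances:
  R: Z = R = 15 Ω
  L: Z = jωL = j·343.7·0.005 = 0 + j1.718 Ω
  C: Z = 1/(jωC) = -j/(ω·C) = 0 - j389.5 Ω
Step 3 — Series combination: Z_total = R + L + C = 15 - j387.8 Ω = 388.1∠-87.8° Ω.
Step 4 — Power factor: PF = cos(φ) = Re(Z)/|Z| = 15/388.1 = 0.03865.
Step 5 — Type: Im(Z) = -387.8 ⇒ leading (phase φ = -87.8°).

PF = 0.03865 (leading, φ = -87.8°)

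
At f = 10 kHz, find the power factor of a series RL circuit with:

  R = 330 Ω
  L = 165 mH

Step 1 — Angular frequency: ω = 2π·f = 2π·1e+04 = 6.283e+04 rad/s.
Step 2 — Component impedances:
  R: Z = R = 330 Ω
  L: Z = jωL = j·6.283e+04·0.165 = 0 + j1.037e+04 Ω
Step 3 — Series combination: Z_total = R + L = 330 + j1.037e+04 Ω = 1.037e+04∠88.2° Ω.
Step 4 — Power factor: PF = cos(φ) = Re(Z)/|Z| = 330/10373 = 0.03181.
Step 5 — Type: Im(Z) = 1.037e+04 ⇒ lagging (phase φ = 88.2°).

PF = 0.03181 (lagging, φ = 88.2°)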